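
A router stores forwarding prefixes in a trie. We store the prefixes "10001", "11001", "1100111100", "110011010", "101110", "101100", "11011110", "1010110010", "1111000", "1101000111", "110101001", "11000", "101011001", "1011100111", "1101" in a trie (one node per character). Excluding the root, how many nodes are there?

Insert word by word; a character creates a node only if that edge doesn't already exist:
  "10001" → 5 new (1, 0, 0, 0, 1)
  "11001" → prefix "1" already present; 4 new (1, 0, 0, 1)
  "1100111100" → prefix "11001" already present; 5 new (1, 1, 1, 0, 0)
  "110011010" → prefix "110011" already present; 3 new (0, 1, 0)
  "101110" → prefix "10" already present; 4 new (1, 1, 1, 0)
  "101100" → prefix "1011" already present; 2 new (0, 0)
  "11011110" → prefix "110" already present; 5 new (1, 1, 1, 1, 0)
  "1010110010" → prefix "101" already present; 7 new (0, 1, 1, 0, 0, 1, 0)
  "1111000" → prefix "11" already present; 5 new (1, 1, 0, 0, 0)
  "1101000111" → prefix "1101" already present; 6 new (0, 0, 0, 1, 1, 1)
  "110101001" → prefix "11010" already present; 4 new (1, 0, 0, 1)
  "11000" → prefix "1100" already present; 1 new (0)
  "101011001" → prefix "101011001" already present; 0 new (none)
  "1011100111" → prefix "101110" already present; 4 new (0, 1, 1, 1)
  "1101" → prefix "1101" already present; 0 new (none)
Total nodes = 5 + 4 + 5 + 3 + 4 + 2 + 5 + 7 + 5 + 6 + 4 + 1 + 0 + 4 + 0 = 55

55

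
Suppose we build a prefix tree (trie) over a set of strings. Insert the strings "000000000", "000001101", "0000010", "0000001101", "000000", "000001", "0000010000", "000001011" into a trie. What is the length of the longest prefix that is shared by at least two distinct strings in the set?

Look for the deepest trie node that still has at least two words in its subtree.
"0000010" and "0000010000" agree on "0000010" (7 characters) before diverging; nothing deeper is shared.
Longest shared-prefix length: 7

7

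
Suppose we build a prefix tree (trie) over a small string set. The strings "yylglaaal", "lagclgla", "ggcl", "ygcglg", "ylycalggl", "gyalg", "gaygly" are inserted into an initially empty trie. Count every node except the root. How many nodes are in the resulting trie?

43

For each word, the new-node count is its length minus the longest prefix already in the trie:
  "yylglaaal" → 9 new (y, y, l, g, l, a, a, a, l)
  "lagclgla" → 8 new (l, a, g, c, l, g, l, a)
  "ggcl" → 4 new (g, g, c, l)
  "ygcglg" → prefix "y" already present; 5 new (g, c, g, l, g)
  "ylycalggl" → prefix "y" already present; 8 new (l, y, c, a, l, g, g, l)
  "gyalg" → prefix "g" already present; 4 new (y, a, l, g)
  "gaygly" → prefix "g" already present; 5 new (a, y, g, l, y)
Total nodes = 9 + 8 + 4 + 5 + 8 + 4 + 5 = 43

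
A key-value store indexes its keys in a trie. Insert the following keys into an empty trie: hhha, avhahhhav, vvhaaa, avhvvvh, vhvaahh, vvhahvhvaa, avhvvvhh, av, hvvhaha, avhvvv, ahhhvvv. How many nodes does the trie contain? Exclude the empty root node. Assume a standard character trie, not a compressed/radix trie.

For each word, the new-node count is its length minus the longest prefix already in the trie:
  "hhha" → 4 new (h, h, h, a)
  "avhahhhav" → 9 new (a, v, h, a, h, h, h, a, v)
  "vvhaaa" → 6 new (v, v, h, a, a, a)
  "avhvvvh" → prefix "avh" already present; 4 new (v, v, v, h)
  "vhvaahh" → prefix "v" already present; 6 new (h, v, a, a, h, h)
  "vvhahvhvaa" → prefix "vvha" already present; 6 new (h, v, h, v, a, a)
  "avhvvvhh" → prefix "avhvvvh" already present; 1 new (h)
  "av" → prefix "av" already present; 0 new (none)
  "hvvhaha" → prefix "h" already present; 6 new (v, v, h, a, h, a)
  "avhvvv" → prefix "avhvvv" already present; 0 new (none)
  "ahhhvvv" → prefix "a" already present; 6 new (h, h, h, v, v, v)
Total nodes = 4 + 9 + 6 + 4 + 6 + 6 + 1 + 0 + 6 + 0 + 6 = 48

48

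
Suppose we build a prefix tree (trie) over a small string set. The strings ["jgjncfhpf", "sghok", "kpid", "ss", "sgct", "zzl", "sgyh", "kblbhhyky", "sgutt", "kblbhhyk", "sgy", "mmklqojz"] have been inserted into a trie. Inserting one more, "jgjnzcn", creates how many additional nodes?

3

Walking "jgjnzcn" from the root, the first 4 characters ("jgjn") follow existing edges; "z" is the first miss.
New nodes needed: |"jgjnzcn"| − 4 = 7 − 4 = 3.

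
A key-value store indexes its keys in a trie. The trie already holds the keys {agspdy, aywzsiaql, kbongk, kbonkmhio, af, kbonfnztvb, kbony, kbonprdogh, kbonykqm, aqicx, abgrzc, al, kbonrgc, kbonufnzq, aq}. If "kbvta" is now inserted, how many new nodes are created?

3

Walking "kbvta" from the root, the first 2 characters ("kb") follow existing edges; "v" is the first miss.
So 5 − 2 = 3 new nodes.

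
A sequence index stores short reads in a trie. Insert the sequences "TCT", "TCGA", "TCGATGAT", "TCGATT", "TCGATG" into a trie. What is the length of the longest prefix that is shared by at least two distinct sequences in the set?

Equivalently: take the maximum, over all pairs, of their longest common prefix length.
e.g. "TCGATG" and "TCGATGAT" share the prefix "TCGATG" of length 6; no pair shares a longer one.
Longest shared-prefix length: 6

6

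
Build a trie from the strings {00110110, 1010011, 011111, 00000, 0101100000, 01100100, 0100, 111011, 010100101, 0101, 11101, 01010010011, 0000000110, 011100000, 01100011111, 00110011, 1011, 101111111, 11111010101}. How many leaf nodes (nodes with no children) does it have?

15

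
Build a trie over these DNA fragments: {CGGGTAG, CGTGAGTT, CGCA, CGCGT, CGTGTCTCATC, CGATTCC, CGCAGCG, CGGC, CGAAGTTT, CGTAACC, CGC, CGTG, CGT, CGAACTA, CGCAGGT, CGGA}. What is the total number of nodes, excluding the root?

48

Trace insertions, counting only characters that open a new branch:
  "CGGGTAG" → 7 new (C, G, G, G, T, A, G)
  "CGTGAGTT" → prefix "CG" already present; 6 new (T, G, A, G, T, T)
  "CGCA" → prefix "CG" already present; 2 new (C, A)
  "CGCGT" → prefix "CGC" already present; 2 new (G, T)
  "CGTGTCTCATC" → prefix "CGTG" already present; 7 new (T, C, T, C, A, T, C)
  "CGATTCC" → prefix "CG" already present; 5 new (A, T, T, C, C)
  "CGCAGCG" → prefix "CGCA" already present; 3 new (G, C, G)
  "CGGC" → prefix "CGG" already present; 1 new (C)
  "CGAAGTTT" → prefix "CGA" already present; 5 new (A, G, T, T, T)
  "CGTAACC" → prefix "CGT" already present; 4 new (A, A, C, C)
  "CGC" → prefix "CGC" already present; 0 new (none)
  "CGTG" → prefix "CGTG" already present; 0 new (none)
  "CGT" → prefix "CGT" already present; 0 new (none)
  "CGAACTA" → prefix "CGAA" already present; 3 new (C, T, A)
  "CGCAGGT" → prefix "CGCAG" already present; 2 new (G, T)
  "CGGA" → prefix "CGG" already present; 1 new (A)
Total nodes = 7 + 6 + 2 + 2 + 7 + 5 + 3 + 1 + 5 + 4 + 0 + 0 + 0 + 3 + 2 + 1 = 48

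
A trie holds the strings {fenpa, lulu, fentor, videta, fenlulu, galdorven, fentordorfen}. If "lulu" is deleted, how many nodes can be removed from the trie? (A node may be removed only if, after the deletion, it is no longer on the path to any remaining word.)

Walk "lulu" from the leaf back toward the root, removing each node that no remaining word uses.
No other word shares any prefix with "lulu", so all 4 of its nodes go.
Nodes removed: 4

4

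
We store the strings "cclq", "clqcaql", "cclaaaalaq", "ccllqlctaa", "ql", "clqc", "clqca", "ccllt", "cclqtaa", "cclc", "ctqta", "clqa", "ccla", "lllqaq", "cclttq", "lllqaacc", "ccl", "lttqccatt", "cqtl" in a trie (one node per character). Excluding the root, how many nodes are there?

59

Insert word by word; a character creates a node only if that edge doesn't already exist:
  "cclq" → 4 new (c, c, l, q)
  "clqcaql" → prefix "c" already present; 6 new (l, q, c, a, q, l)
  "cclaaaalaq" → prefix "ccl" already present; 7 new (a, a, a, a, l, a, q)
  "ccllqlctaa" → prefix "ccl" already present; 7 new (l, q, l, c, t, a, a)
  "ql" → 2 new (q, l)
  "clqc" → prefix "clqc" already present; 0 new (none)
  "clqca" → prefix "clqca" already present; 0 new (none)
  "ccllt" → prefix "ccll" already present; 1 new (t)
  "cclqtaa" → prefix "cclq" already present; 3 new (t, a, a)
  "cclc" → prefix "ccl" already present; 1 new (c)
  "ctqta" → prefix "c" already present; 4 new (t, q, t, a)
  "clqa" → prefix "clq" already present; 1 new (a)
  "ccla" → prefix "ccla" already present; 0 new (none)
  "lllqaq" → 6 new (l, l, l, q, a, q)
  "cclttq" → prefix "ccl" already present; 3 new (t, t, q)
  "lllqaacc" → prefix "lllqa" already present; 3 new (a, c, c)
  "ccl" → prefix "ccl" already present; 0 new (none)
  "lttqccatt" → prefix "l" already present; 8 new (t, t, q, c, c, a, t, t)
  "cqtl" → prefix "c" already present; 3 new (q, t, l)
Total nodes = 4 + 6 + 7 + 7 + 2 + 0 + 0 + 1 + 3 + 1 + 4 + 1 + 0 + 6 + 3 + 3 + 0 + 8 + 3 = 59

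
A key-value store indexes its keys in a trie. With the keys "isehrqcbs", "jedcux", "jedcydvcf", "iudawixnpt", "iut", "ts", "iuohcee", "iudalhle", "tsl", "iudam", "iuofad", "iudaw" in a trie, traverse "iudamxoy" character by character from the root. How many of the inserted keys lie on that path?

Walk "iudamxoy" from the root; an end-of-word marker is hit whenever a stored word is a prefix of "iudamxoy".
Prefixes of the query that are stored words: "iudam"
Count: 1

1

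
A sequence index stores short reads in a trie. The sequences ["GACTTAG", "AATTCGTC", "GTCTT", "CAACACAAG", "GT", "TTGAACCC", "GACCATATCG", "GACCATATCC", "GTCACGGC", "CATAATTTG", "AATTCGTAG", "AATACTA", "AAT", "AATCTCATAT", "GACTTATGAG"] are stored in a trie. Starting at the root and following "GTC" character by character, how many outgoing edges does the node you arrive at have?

2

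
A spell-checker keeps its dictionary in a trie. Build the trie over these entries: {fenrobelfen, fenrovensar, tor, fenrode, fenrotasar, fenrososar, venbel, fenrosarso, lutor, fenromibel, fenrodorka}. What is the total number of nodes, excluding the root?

Trace insertions, counting only characters that open a new branch:
  "fenrobelfen" → 11 new (f, e, n, r, o, b, e, l, f, e, n)
  "fenrovensar" → prefix "fenro" already present; 6 new (v, e, n, s, a, r)
  "tor" → 3 new (t, o, r)
  "fenrode" → prefix "fenro" already present; 2 new (d, e)
  "fenrotasar" → prefix "fenro" already present; 5 new (t, a, s, a, r)
  "fenrososar" → prefix "fenro" already present; 5 new (s, o, s, a, r)
  "venbel" → 6 new (v, e, n, b, e, l)
  "fenrosarso" → prefix "fenros" already present; 4 new (a, r, s, o)
  "lutor" → 5 new (l, u, t, o, r)
  "fenromibel" → prefix "fenro" already present; 5 new (m, i, b, e, l)
  "fenrodorka" → prefix "fenrod" already present; 4 new (o, r, k, a)
Total nodes = 11 + 6 + 3 + 2 + 5 + 5 + 6 + 4 + 5 + 5 + 4 = 56

56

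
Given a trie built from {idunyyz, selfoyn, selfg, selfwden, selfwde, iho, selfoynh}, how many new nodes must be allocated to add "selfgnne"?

"selfg" is already a path in the trie; the remaining "nne" must be added.
So 8 − 5 = 3 new nodes.

3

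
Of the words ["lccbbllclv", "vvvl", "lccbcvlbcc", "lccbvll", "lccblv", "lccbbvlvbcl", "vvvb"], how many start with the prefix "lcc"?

5

Walk to "lcc"; the words in its subtree are exactly those with that prefix.
Words under "lcc": lccbbllclv, lccbbvlvbcl, lccbcvlbcc, lccblv, lccbvll
Count: 5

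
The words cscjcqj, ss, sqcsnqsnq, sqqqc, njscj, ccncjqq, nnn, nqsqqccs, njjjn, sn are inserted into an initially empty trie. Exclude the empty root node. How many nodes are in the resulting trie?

For each word, the new-node count is its length minus the longest prefix already in the trie:
  "cscjcqj" → 7 new (c, s, c, j, c, q, j)
  "ss" → 2 new (s, s)
  "sqcsnqsnq" → prefix "s" already present; 8 new (q, c, s, n, q, s, n, q)
  "sqqqc" → prefix "sq" already present; 3 new (q, q, c)
  "njscj" → 5 new (n, j, s, c, j)
  "ccncjqq" → prefix "c" already present; 6 new (c, n, c, j, q, q)
  "nnn" → prefix "n" already present; 2 new (n, n)
  "nqsqqccs" → prefix "n" already present; 7 new (q, s, q, q, c, c, s)
  "njjjn" → prefix "nj" already present; 3 new (j, j, n)
  "sn" → prefix "s" already present; 1 new (n)
Total nodes = 7 + 2 + 8 + 3 + 5 + 6 + 2 + 7 + 3 + 1 = 44

44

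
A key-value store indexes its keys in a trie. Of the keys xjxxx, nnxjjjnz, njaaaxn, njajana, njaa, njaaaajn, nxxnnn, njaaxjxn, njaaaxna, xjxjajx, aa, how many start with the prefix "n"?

8

Traverse to the node for "n", then collect every word in that subtree.
Matches: "njaa", "njaaaajn", "njaaaxn", "njaaaxna", "njaaxjxn", "njajana", "nnxjjjnz", "nxxnnn"
Count: 8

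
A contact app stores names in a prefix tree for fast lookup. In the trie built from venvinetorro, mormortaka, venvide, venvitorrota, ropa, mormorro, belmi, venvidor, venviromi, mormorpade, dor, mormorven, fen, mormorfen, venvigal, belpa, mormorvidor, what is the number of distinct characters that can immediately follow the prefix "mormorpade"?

Walk "mormorpade" from the root, arriving at one node.
No stored string extends past "mormorpade".
That node has 0 child edges.

0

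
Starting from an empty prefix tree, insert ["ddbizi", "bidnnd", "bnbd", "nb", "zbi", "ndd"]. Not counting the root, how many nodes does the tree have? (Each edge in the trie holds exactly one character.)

Insert word by word; a character creates a node only if that edge doesn't already exist:
  "ddbizi" → 6 new (d, d, b, i, z, i)
  "bidnnd" → 6 new (b, i, d, n, n, d)
  "bnbd" → prefix "b" already present; 3 new (n, b, d)
  "nb" → 2 new (n, b)
  "zbi" → 3 new (z, b, i)
  "ndd" → prefix "n" already present; 2 new (d, d)
Total nodes = 6 + 6 + 3 + 2 + 3 + 2 = 22

22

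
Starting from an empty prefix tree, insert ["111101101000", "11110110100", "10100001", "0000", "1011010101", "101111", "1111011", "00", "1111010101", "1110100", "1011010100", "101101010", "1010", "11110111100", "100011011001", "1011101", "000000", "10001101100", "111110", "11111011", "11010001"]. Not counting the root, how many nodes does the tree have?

69

For each word, the new-node count is its length minus the longest prefix already in the trie:
  "111101101000" → 12 new (1, 1, 1, 1, 0, 1, 1, 0, 1, 0, 0, 0)
  "11110110100" → prefix "11110110100" already present; 0 new (none)
  "10100001" → prefix "1" already present; 7 new (0, 1, 0, 0, 0, 0, 1)
  "0000" → 4 new (0, 0, 0, 0)
  "1011010101" → prefix "101" already present; 7 new (1, 0, 1, 0, 1, 0, 1)
  "101111" → prefix "1011" already present; 2 new (1, 1)
  "1111011" → prefix "1111011" already present; 0 new (none)
  "00" → prefix "00" already present; 0 new (none)
  "1111010101" → prefix "111101" already present; 4 new (0, 1, 0, 1)
  "1110100" → prefix "111" already present; 4 new (0, 1, 0, 0)
  "1011010100" → prefix "101101010" already present; 1 new (0)
  "101101010" → prefix "101101010" already present; 0 new (none)
  "1010" → prefix "1010" already present; 0 new (none)
  "11110111100" → prefix "1111011" already present; 4 new (1, 1, 0, 0)
  "100011011001" → prefix "10" already present; 10 new (0, 0, 1, 1, 0, 1, 1, 0, 0, 1)
  "1011101" → prefix "10111" already present; 2 new (0, 1)
  "000000" → prefix "0000" already present; 2 new (0, 0)
  "10001101100" → prefix "10001101100" already present; 0 new (none)
  "111110" → prefix "1111" already present; 2 new (1, 0)
  "11111011" → prefix "111110" already present; 2 new (1, 1)
  "11010001" → prefix "11" already present; 6 new (0, 1, 0, 0, 0, 1)
Total nodes = 12 + 0 + 7 + 4 + 7 + 2 + 0 + 0 + 4 + 4 + 1 + 0 + 0 + 4 + 10 + 2 + 2 + 0 + 2 + 2 + 6 = 69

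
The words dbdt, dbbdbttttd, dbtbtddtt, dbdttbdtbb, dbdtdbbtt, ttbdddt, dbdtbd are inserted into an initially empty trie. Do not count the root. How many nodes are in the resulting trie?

39

Trie structure (* marks end of a word):
(root)
├─ d
│  └─ b
│     ├─ b
│     │  └─ d
│     │     └─ b
│     │        └─ t
│     │           └─ t
│     │              └─ t
│     │                 └─ t
│     │                    └─ d *
│     ├─ d
│     │  └─ t *
│     │     ├─ b
│     │     │  └─ d *
│     │     ├─ d
│     │     │  └─ b
│     │     │     └─ b
│     │     │        └─ t
│     │     │           └─ t *
│     │     └─ t
│     │        └─ b
│     │           └─ d
│     │              └─ t
│     │                 └─ b
│     │                    └─ b *
│     └─ t
│        └─ b
│           └─ t
│              └─ d
│                 └─ d
│                    └─ t
│                       └─ t *
└─ t
   └─ t
      └─ b
         └─ d
            └─ d
               └─ d
                  └─ t *
Counting every labelled node above: 39.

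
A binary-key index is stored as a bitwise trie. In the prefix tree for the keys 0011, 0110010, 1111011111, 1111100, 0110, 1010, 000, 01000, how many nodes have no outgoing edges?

7

A leaf is a node with no children — equivalently, the end of a word that is not a proper prefix of any other stored word.
Those words: "000", "0011", "01000", "0110010", "1010", "1111011111", "1111100"
Leaf count: 7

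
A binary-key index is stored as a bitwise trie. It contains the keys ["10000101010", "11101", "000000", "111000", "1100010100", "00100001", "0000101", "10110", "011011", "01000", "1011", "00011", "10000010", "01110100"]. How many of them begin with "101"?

Traverse to the node for "101", then collect every word in that subtree.
Words under "101": 1011, 10110
Count: 2

2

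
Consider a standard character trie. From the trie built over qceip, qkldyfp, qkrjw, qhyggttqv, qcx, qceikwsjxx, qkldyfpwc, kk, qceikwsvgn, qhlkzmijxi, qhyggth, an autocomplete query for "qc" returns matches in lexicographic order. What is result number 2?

qceikwsvgn

Filter for "qc…" and sort: "qceikwsjxx", "qceikwsvgn", "qceip", "qcx"
Position 2: qceikwsvgn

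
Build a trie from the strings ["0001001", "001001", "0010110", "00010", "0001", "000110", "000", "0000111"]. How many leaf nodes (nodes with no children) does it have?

5

Leaves are exactly the stored words that no other stored word extends.
Those words: "0000111", "0001001", "000110", "001001", "0010110"
Leaf count: 5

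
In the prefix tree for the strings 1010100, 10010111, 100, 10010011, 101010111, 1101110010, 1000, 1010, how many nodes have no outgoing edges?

6

Leaves are exactly the stored words that no other stored word extends.
Those words: "1000", "10010011", "10010111", "1010100", "101010111", "1101110010"
Leaf count: 6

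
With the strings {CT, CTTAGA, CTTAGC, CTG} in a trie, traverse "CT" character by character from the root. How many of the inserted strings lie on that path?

1

Traverse "CT" character by character; count nodes along the way that are marked as word ends.
Prefixes of the query that are stored words: "CT"
Count: 1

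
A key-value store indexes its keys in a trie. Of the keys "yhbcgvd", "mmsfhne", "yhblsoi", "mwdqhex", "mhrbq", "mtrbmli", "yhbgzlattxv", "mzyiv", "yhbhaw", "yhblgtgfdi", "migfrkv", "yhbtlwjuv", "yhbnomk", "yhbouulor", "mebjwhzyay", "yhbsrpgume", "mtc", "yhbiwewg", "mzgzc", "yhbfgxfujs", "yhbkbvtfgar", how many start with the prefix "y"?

12

Traverse to the node for "y", then collect every word in that subtree.
Matches: "yhbcgvd", "yhbfgxfujs", "yhbgzlattxv", "yhbhaw", "yhbiwewg", "yhbkbvtfgar", "yhblgtgfdi", "yhblsoi", "yhbnomk", "yhbouulor", "yhbsrpgume", "yhbtlwjuv"
Count: 12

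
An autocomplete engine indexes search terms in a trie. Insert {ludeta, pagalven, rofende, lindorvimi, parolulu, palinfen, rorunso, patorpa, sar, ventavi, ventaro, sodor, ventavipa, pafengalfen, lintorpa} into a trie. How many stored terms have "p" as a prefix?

5

Traverse to the node for "p", then collect every word in that subtree.
Words under "p": pafengalfen, pagalven, palinfen, parolulu, patorpa
Count: 5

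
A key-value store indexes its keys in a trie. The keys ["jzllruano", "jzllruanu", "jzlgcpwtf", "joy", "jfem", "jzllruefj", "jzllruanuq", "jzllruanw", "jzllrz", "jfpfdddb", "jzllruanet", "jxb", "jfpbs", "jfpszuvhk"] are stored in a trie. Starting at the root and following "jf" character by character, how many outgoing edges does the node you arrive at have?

The children of the "jf" node are the distinct next characters among strings starting with "jf".
Characters that immediately follow "jf" among the stored strings: {e, p}.
That node has 2 child edges.

2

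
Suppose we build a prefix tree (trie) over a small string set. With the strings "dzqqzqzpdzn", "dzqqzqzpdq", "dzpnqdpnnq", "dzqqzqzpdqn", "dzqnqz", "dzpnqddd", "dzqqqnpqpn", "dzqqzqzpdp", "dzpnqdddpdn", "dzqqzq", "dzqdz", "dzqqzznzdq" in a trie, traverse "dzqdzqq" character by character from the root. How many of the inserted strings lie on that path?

Traverse "dzqdzqq" character by character; count nodes along the way that are marked as word ends.
Prefixes of the query that are stored words: "dzqdz"
Count: 1

1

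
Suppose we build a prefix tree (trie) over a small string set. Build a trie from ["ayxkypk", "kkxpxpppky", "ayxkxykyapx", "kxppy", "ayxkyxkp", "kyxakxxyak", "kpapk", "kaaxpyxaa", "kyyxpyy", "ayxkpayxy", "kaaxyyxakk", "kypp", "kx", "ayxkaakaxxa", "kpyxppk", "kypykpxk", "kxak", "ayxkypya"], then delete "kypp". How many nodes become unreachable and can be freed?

1

Walk "kypp" from the leaf back toward the root, removing each node that no remaining word uses.
The suffix "p" (1 node) is used only by "kypp"; the node for "kyp" still has the child "y", so pruning stops there.
Nodes removed: 1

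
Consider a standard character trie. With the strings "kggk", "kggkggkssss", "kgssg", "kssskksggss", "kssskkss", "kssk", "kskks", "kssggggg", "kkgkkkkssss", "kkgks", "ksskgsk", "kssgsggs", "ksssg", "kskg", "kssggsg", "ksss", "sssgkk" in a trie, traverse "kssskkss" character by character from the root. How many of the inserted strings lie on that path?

2

Traverse "kssskkss" character by character; count nodes along the way that are marked as word ends.
Prefixes of the query that are stored words: "ksss", "kssskkss"
Count: 2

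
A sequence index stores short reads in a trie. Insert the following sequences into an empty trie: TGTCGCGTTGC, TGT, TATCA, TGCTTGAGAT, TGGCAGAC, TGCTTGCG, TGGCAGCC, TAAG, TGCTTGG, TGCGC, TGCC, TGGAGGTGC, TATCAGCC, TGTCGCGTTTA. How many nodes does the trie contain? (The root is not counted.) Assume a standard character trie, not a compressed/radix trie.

Count nodes per top-level branch (shared prefixes stored once):
  'T'-branch (TAAG, TATCA, TATCAGCC, TGCC, TGCGC, TGCTTGAGAT, TGCTTGCG, TGCTTGG, TGGAGGTGC, TGGCAGAC, TGGCAGCC, TGT, TGTCGCGTTGC, TGTCGCGTTTA): 50 nodes
Sum: 50

50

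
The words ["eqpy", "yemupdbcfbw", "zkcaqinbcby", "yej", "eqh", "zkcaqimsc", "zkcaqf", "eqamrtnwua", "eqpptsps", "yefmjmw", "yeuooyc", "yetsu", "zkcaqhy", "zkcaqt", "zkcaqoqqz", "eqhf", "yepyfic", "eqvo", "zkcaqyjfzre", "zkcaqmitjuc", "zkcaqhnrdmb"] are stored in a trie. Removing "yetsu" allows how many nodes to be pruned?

3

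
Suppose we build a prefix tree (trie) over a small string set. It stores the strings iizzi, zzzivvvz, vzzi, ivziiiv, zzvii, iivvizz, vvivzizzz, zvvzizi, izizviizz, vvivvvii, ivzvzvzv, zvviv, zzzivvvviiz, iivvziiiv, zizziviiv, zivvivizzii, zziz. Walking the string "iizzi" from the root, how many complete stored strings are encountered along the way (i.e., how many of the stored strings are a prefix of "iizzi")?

Check each prefix of "iizzi" against the stored set — each match is an end-marker on the path.
Prefixes of the query that are stored words: "iizzi"
Count: 1

1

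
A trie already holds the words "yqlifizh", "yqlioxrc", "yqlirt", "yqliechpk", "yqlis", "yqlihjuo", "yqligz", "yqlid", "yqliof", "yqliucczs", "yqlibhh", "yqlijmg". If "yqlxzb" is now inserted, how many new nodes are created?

3

The longest prefix of "yqlxzb" already in the trie is "yql" (length 3).
So 6 − 3 = 3 new nodes.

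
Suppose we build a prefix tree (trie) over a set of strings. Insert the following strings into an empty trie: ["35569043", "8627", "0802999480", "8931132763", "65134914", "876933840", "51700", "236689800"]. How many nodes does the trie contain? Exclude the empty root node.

61

Trace insertions, counting only characters that open a new branch:
  "35569043" → 8 new (3, 5, 5, 6, 9, 0, 4, 3)
  "8627" → 4 new (8, 6, 2, 7)
  "0802999480" → 10 new (0, 8, 0, 2, 9, 9, 9, 4, 8, 0)
  "8931132763" → prefix "8" already present; 9 new (9, 3, 1, 1, 3, 2, 7, 6, 3)
  "65134914" → 8 new (6, 5, 1, 3, 4, 9, 1, 4)
  "876933840" → prefix "8" already present; 8 new (7, 6, 9, 3, 3, 8, 4, 0)
  "51700" → 5 new (5, 1, 7, 0, 0)
  "236689800" → 9 new (2, 3, 6, 6, 8, 9, 8, 0, 0)
Total nodes = 8 + 4 + 10 + 9 + 8 + 8 + 5 + 9 = 61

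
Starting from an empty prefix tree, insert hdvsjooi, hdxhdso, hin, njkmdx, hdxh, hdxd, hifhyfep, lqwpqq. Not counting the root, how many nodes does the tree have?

34

For each word, the new-node count is its length minus the longest prefix already in the trie:
  "hdvsjooi" → 8 new (h, d, v, s, j, o, o, i)
  "hdxhdso" → prefix "hd" already present; 5 new (x, h, d, s, o)
  "hin" → prefix "h" already present; 2 new (i, n)
  "njkmdx" → 6 new (n, j, k, m, d, x)
  "hdxh" → prefix "hdxh" already present; 0 new (none)
  "hdxd" → prefix "hdx" already present; 1 new (d)
  "hifhyfep" → prefix "hi" already present; 6 new (f, h, y, f, e, p)
  "lqwpqq" → 6 new (l, q, w, p, q, q)
Total nodes = 8 + 5 + 2 + 6 + 0 + 1 + 6 + 6 = 34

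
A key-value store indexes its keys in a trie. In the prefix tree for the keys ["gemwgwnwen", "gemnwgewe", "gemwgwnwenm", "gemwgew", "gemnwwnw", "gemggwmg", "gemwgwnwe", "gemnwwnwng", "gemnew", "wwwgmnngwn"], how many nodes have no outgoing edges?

7

Leaves are exactly the stored words that no other stored word extends.
Those words: "gemggwmg", "gemnew", "gemnwgewe", "gemnwwnwng", "gemwgew", "gemwgwnwenm", "wwwgmnngwn"
Leaf count: 7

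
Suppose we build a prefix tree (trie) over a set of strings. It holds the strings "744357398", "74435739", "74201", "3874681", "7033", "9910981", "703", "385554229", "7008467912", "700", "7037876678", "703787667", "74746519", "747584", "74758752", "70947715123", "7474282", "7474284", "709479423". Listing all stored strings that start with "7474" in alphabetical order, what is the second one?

7474284

DFS of the "7474" subtree visits, in order: "7474282", "7474284", "74746519"
Position 2: 7474284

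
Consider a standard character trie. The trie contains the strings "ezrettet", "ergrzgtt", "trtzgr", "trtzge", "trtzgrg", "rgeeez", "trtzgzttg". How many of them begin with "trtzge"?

Filter for entries beginning with "trtzge":
Matches: "trtzge"
Count: 1

1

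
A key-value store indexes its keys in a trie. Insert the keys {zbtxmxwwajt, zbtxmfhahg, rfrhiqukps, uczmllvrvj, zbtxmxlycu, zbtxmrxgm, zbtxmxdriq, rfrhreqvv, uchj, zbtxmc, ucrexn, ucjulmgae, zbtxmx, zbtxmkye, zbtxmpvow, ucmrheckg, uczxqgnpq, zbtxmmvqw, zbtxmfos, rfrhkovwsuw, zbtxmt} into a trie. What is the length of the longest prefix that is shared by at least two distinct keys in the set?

6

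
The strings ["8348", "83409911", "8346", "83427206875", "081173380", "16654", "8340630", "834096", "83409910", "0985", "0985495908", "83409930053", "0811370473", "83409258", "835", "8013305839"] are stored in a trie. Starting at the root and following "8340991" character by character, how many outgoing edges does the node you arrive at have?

2

The children of the "8340991" node are the distinct next characters among strings starting with "8340991".
Characters that immediately follow "8340991" among the stored strings: {0, 1}.
That node has 2 child edges.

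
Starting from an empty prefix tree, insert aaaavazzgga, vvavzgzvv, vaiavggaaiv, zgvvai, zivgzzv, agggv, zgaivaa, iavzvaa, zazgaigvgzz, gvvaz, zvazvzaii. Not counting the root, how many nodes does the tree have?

For each word, the new-node count is its length minus the longest prefix already in the trie:
  "aaaavazzgga" → 11 new (a, a, a, a, v, a, z, z, g, g, a)
  "vvavzgzvv" → 9 new (v, v, a, v, z, g, z, v, v)
  "vaiavggaaiv" → prefix "v" already present; 10 new (a, i, a, v, g, g, a, a, i, v)
  "zgvvai" → 6 new (z, g, v, v, a, i)
  "zivgzzv" → prefix "z" already present; 6 new (i, v, g, z, z, v)
  "agggv" → prefix "a" already present; 4 new (g, g, g, v)
  "zgaivaa" → prefix "zg" already present; 5 new (a, i, v, a, a)
  "iavzvaa" → 7 new (i, a, v, z, v, a, a)
  "zazgaigvgzz" → prefix "z" already present; 10 new (a, z, g, a, i, g, v, g, z, z)
  "gvvaz" → 5 new (g, v, v, a, z)
  "zvazvzaii" → prefix "z" already present; 8 new (v, a, z, v, z, a, i, i)
Total nodes = 11 + 9 + 10 + 6 + 6 + 4 + 5 + 7 + 10 + 5 + 8 = 81

81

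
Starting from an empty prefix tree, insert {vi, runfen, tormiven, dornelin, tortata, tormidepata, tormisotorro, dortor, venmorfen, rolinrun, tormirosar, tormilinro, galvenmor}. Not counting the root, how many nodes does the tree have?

78

For each word, the new-node count is its length minus the longest prefix already in the trie:
  "vi" → 2 new (v, i)
  "runfen" → 6 new (r, u, n, f, e, n)
  "tormiven" → 8 new (t, o, r, m, i, v, e, n)
  "dornelin" → 8 new (d, o, r, n, e, l, i, n)
  "tortata" → prefix "tor" already present; 4 new (t, a, t, a)
  "tormidepata" → prefix "tormi" already present; 6 new (d, e, p, a, t, a)
  "tormisotorro" → prefix "tormi" already present; 7 new (s, o, t, o, r, r, o)
  "dortor" → prefix "dor" already present; 3 new (t, o, r)
  "venmorfen" → prefix "v" already present; 8 new (e, n, m, o, r, f, e, n)
  "rolinrun" → prefix "r" already present; 7 new (o, l, i, n, r, u, n)
  "tormirosar" → prefix "tormi" already present; 5 new (r, o, s, a, r)
  "tormilinro" → prefix "tormi" already present; 5 new (l, i, n, r, o)
  "galvenmor" → 9 new (g, a, l, v, e, n, m, o, r)
Total nodes = 2 + 6 + 8 + 8 + 4 + 6 + 7 + 3 + 8 + 7 + 5 + 5 + 9 = 78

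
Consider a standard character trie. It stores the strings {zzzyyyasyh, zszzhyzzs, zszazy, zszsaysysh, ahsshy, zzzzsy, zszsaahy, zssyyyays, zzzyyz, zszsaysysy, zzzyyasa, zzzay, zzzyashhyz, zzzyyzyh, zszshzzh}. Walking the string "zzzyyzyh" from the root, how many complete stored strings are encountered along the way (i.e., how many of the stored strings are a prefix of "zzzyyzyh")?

Check each prefix of "zzzyyzyh" against the stored set — each match is an end-marker on the path.
Prefixes of the query that are stored words: "zzzyyz", "zzzyyzyh"
Count: 2

2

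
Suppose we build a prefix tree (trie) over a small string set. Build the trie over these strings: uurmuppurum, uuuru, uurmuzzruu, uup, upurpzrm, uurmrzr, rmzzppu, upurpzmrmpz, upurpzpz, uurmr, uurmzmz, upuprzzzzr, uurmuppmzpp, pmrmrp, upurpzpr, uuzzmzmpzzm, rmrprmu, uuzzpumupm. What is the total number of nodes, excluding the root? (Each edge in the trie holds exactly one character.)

For each word, the new-node count is its length minus the longest prefix already in the trie:
  "uurmuppurum" → 11 new (u, u, r, m, u, p, p, u, r, u, m)
  "uuuru" → prefix "uu" already present; 3 new (u, r, u)
  "uurmuzzruu" → prefix "uurmu" already present; 5 new (z, z, r, u, u)
  "uup" → prefix "uu" already present; 1 new (p)
  "upurpzrm" → prefix "u" already present; 7 new (p, u, r, p, z, r, m)
  "uurmrzr" → prefix "uurm" already present; 3 new (r, z, r)
  "rmzzppu" → 7 new (r, m, z, z, p, p, u)
  "upurpzmrmpz" → prefix "upurpz" already present; 5 new (m, r, m, p, z)
  "upurpzpz" → prefix "upurpz" already present; 2 new (p, z)
  "uurmr" → prefix "uurmr" already present; 0 new (none)
  "uurmzmz" → prefix "uurm" already present; 3 new (z, m, z)
  "upuprzzzzr" → prefix "upu" already present; 7 new (p, r, z, z, z, z, r)
  "uurmuppmzpp" → prefix "uurmupp" already present; 4 new (m, z, p, p)
  "pmrmrp" → 6 new (p, m, r, m, r, p)
  "upurpzpr" → prefix "upurpzp" already present; 1 new (r)
  "uuzzmzmpzzm" → prefix "uu" already present; 9 new (z, z, m, z, m, p, z, z, m)
  "rmrprmu" → prefix "rm" already present; 5 new (r, p, r, m, u)
  "uuzzpumupm" → prefix "uuzz" already present; 6 new (p, u, m, u, p, m)
Total nodes = 11 + 3 + 5 + 1 + 7 + 3 + 7 + 5 + 2 + 0 + 3 + 7 + 4 + 6 + 1 + 9 + 5 + 6 = 85

85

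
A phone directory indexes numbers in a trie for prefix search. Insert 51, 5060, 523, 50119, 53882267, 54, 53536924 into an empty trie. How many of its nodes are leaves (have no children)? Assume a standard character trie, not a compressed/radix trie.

A leaf is a node with no children — equivalently, the end of a word that is not a proper prefix of any other stored word.
Those words: "50119", "5060", "51", "523", "53536924", "53882267", "54"
Leaf count: 7

7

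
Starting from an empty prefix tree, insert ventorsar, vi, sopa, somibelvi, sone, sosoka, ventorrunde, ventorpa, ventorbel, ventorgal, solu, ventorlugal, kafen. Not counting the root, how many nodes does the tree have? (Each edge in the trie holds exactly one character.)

Trace insertions, counting only characters that open a new branch:
  "ventorsar" → 9 new (v, e, n, t, o, r, s, a, r)
  "vi" → prefix "v" already present; 1 new (i)
  "sopa" → 4 new (s, o, p, a)
  "somibelvi" → prefix "so" already present; 7 new (m, i, b, e, l, v, i)
  "sone" → prefix "so" already present; 2 new (n, e)
  "sosoka" → prefix "so" already present; 4 new (s, o, k, a)
  "ventorrunde" → prefix "ventor" already present; 5 new (r, u, n, d, e)
  "ventorpa" → prefix "ventor" already present; 2 new (p, a)
  "ventorbel" → prefix "ventor" already present; 3 new (b, e, l)
  "ventorgal" → prefix "ventor" already present; 3 new (g, a, l)
  "solu" → prefix "so" already present; 2 new (l, u)
  "ventorlugal" → prefix "ventor" already present; 5 new (l, u, g, a, l)
  "kafen" → 5 new (k, a, f, e, n)
Total nodes = 9 + 1 + 4 + 7 + 2 + 4 + 5 + 2 + 3 + 3 + 2 + 5 + 5 = 52

52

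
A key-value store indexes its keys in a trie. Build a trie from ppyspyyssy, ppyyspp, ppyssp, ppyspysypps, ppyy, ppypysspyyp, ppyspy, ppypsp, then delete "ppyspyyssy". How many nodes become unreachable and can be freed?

After clearing the end-marker at "ppyspyyssy", prune upward until reaching a node still needed by another word.
The suffix "yssy" (4 nodes) is used only by "ppyspyyssy"; the node for "ppyspy" still has the child "s", so pruning stops there.
Nodes removed: 4

4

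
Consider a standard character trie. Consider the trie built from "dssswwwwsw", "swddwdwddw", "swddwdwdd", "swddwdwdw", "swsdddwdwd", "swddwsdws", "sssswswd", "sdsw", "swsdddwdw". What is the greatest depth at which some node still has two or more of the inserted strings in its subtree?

Equivalently: take the maximum, over all pairs, of their longest common prefix length.
"swddwdwdd" and "swddwdwddw" agree on "swddwdwdd" (9 characters) before diverging; nothing deeper is shared.
Longest shared-prefix length: 9

9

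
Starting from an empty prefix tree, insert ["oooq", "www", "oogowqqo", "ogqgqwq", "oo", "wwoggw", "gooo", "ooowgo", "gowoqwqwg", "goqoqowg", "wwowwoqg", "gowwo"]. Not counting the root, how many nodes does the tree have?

50

Trace insertions, counting only characters that open a new branch:
  "oooq" → 4 new (o, o, o, q)
  "www" → 3 new (w, w, w)
  "oogowqqo" → prefix "oo" already present; 6 new (g, o, w, q, q, o)
  "ogqgqwq" → prefix "o" already present; 6 new (g, q, g, q, w, q)
  "oo" → prefix "oo" already present; 0 new (none)
  "wwoggw" → prefix "ww" already present; 4 new (o, g, g, w)
  "gooo" → 4 new (g, o, o, o)
  "ooowgo" → prefix "ooo" already present; 3 new (w, g, o)
  "gowoqwqwg" → prefix "go" already present; 7 new (w, o, q, w, q, w, g)
  "goqoqowg" → prefix "go" already present; 6 new (q, o, q, o, w, g)
  "wwowwoqg" → prefix "wwo" already present; 5 new (w, w, o, q, g)
  "gowwo" → prefix "gow" already present; 2 new (w, o)
Total nodes = 4 + 3 + 6 + 6 + 0 + 4 + 4 + 3 + 7 + 6 + 5 + 2 = 50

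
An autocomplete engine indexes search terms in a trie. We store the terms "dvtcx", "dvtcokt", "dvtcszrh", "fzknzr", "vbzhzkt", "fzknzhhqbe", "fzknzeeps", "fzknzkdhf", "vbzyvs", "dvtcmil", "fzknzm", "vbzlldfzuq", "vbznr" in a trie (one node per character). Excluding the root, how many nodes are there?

54

Trace insertions, counting only characters that open a new branch:
  "dvtcx" → 5 new (d, v, t, c, x)
  "dvtcokt" → prefix "dvtc" already present; 3 new (o, k, t)
  "dvtcszrh" → prefix "dvtc" already present; 4 new (s, z, r, h)
  "fzknzr" → 6 new (f, z, k, n, z, r)
  "vbzhzkt" → 7 new (v, b, z, h, z, k, t)
  "fzknzhhqbe" → prefix "fzknz" already present; 5 new (h, h, q, b, e)
  "fzknzeeps" → prefix "fzknz" already present; 4 new (e, e, p, s)
  "fzknzkdhf" → prefix "fzknz" already present; 4 new (k, d, h, f)
  "vbzyvs" → prefix "vbz" already present; 3 new (y, v, s)
  "dvtcmil" → prefix "dvtc" already present; 3 new (m, i, l)
  "fzknzm" → prefix "fzknz" already present; 1 new (m)
  "vbzlldfzuq" → prefix "vbz" already present; 7 new (l, l, d, f, z, u, q)
  "vbznr" → prefix "vbz" already present; 2 new (n, r)
Total nodes = 5 + 3 + 4 + 6 + 7 + 5 + 4 + 4 + 3 + 3 + 1 + 7 + 2 = 54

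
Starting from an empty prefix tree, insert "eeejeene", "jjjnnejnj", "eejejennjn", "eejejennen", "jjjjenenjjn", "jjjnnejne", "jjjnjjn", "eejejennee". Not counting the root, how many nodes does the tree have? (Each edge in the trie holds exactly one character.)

Insert word by word; a character creates a node only if that edge doesn't already exist:
  "eeejeene" → 8 new (e, e, e, j, e, e, n, e)
  "jjjnnejnj" → 9 new (j, j, j, n, n, e, j, n, j)
  "eejejennjn" → prefix "ee" already present; 8 new (j, e, j, e, n, n, j, n)
  "eejejennen" → prefix "eejejenn" already present; 2 new (e, n)
  "jjjjenenjjn" → prefix "jjj" already present; 8 new (j, e, n, e, n, j, j, n)
  "jjjnnejne" → prefix "jjjnnejn" already present; 1 new (e)
  "jjjnjjn" → prefix "jjjn" already present; 3 new (j, j, n)
  "eejejennee" → prefix "eejejenne" already present; 1 new (e)
Total nodes = 8 + 9 + 8 + 2 + 8 + 1 + 3 + 1 = 40

40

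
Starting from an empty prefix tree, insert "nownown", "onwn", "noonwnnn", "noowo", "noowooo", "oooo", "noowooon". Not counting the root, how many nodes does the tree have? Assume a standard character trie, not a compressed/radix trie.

Count nodes per top-level branch (shared prefixes stored once):
  'n'-branch (noonwnnn, noowo, noowooo, noowooon, nownown): 18 nodes
  'o'-branch (onwn, oooo): 7 nodes
Sum: 25

25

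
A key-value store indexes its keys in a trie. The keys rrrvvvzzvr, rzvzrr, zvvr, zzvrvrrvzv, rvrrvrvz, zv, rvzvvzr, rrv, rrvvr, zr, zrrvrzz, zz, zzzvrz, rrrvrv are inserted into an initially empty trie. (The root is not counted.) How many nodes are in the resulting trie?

55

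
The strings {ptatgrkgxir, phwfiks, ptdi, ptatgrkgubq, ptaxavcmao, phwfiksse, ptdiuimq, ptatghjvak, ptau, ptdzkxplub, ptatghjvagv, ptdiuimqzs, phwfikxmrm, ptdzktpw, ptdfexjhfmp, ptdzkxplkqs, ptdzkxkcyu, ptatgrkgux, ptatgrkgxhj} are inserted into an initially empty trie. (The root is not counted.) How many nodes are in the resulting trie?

77

Count nodes per top-level branch (shared prefixes stored once):
  'p'-branch (phwfiks, phwfiksse, phwfikxmrm, ptatghjvagv, ptatghjvak, ptatgrkgubq, ptatgrkgux, ptatgrkgxhj, ptatgrkgxir, ptau, ptaxavcmao, ptdfexjhfmp, ptdi, ptdiuimq, ptdiuimqzs, ptdzktpw, ptdzkxkcyu, ptdzkxplkqs, ptdzkxplub): 77 nodes
Sum: 77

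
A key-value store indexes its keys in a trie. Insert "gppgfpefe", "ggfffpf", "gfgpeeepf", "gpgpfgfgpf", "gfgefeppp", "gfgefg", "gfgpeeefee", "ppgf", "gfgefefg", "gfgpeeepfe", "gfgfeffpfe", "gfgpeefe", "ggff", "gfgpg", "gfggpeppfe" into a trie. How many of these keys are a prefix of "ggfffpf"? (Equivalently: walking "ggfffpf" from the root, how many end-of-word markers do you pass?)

2

Check each prefix of "ggfffpf" against the stored set — each match is an end-marker on the path.
Prefixes of the query that are stored words: "ggff", "ggfffpf"
Count: 2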